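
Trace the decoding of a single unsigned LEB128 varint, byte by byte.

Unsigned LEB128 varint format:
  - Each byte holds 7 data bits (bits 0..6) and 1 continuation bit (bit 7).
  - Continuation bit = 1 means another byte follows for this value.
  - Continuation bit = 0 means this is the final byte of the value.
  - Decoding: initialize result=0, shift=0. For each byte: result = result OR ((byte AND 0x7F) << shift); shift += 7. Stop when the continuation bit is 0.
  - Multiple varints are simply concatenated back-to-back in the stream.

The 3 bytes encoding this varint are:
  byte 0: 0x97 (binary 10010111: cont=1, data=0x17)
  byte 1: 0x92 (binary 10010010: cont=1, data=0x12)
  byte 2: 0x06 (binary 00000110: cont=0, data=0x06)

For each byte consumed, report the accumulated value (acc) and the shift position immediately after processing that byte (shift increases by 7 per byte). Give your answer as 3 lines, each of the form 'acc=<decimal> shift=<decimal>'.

byte 0=0x97: payload=0x17=23, contrib = 23<<0 = 23; acc -> 23, shift -> 7
byte 1=0x92: payload=0x12=18, contrib = 18<<7 = 2304; acc -> 2327, shift -> 14
byte 2=0x06: payload=0x06=6, contrib = 6<<14 = 98304; acc -> 100631, shift -> 21

Answer: acc=23 shift=7
acc=2327 shift=14
acc=100631 shift=21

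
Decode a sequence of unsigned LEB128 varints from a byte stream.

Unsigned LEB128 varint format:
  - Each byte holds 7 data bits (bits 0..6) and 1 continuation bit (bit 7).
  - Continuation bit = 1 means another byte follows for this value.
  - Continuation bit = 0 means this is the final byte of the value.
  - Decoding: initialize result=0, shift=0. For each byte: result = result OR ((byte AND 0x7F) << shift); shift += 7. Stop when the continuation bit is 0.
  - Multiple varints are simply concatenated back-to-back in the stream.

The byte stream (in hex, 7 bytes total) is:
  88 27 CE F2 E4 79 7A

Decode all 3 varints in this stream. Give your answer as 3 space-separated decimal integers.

  byte[0]=0x88 cont=1 payload=0x08=8: acc |= 8<<0 -> acc=8 shift=7
  byte[1]=0x27 cont=0 payload=0x27=39: acc |= 39<<7 -> acc=5000 shift=14 [end]
Varint 1: bytes[0:2] = 88 27 -> value 5000 (2 byte(s))
  byte[2]=0xCE cont=1 payload=0x4E=78: acc |= 78<<0 -> acc=78 shift=7
  byte[3]=0xF2 cont=1 payload=0x72=114: acc |= 114<<7 -> acc=14670 shift=14
  byte[4]=0xE4 cont=1 payload=0x64=100: acc |= 100<<14 -> acc=1653070 shift=21
  byte[5]=0x79 cont=0 payload=0x79=121: acc |= 121<<21 -> acc=255408462 shift=28 [end]
Varint 2: bytes[2:6] = CE F2 E4 79 -> value 255408462 (4 byte(s))
  byte[6]=0x7A cont=0 payload=0x7A=122: acc |= 122<<0 -> acc=122 shift=7 [end]
Varint 3: bytes[6:7] = 7A -> value 122 (1 byte(s))

Answer: 5000 255408462 122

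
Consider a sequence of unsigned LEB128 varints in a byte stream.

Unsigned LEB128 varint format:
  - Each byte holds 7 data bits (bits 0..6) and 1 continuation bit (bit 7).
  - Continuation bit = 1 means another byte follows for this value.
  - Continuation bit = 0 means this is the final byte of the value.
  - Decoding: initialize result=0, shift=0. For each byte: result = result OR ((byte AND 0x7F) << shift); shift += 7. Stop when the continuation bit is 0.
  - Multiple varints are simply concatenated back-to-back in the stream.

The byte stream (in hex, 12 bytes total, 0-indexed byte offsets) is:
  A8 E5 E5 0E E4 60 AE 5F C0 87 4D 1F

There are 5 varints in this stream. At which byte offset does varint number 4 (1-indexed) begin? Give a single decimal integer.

  byte[0]=0xA8 cont=1 payload=0x28=40: acc |= 40<<0 -> acc=40 shift=7
  byte[1]=0xE5 cont=1 payload=0x65=101: acc |= 101<<7 -> acc=12968 shift=14
  byte[2]=0xE5 cont=1 payload=0x65=101: acc |= 101<<14 -> acc=1667752 shift=21
  byte[3]=0x0E cont=0 payload=0x0E=14: acc |= 14<<21 -> acc=31027880 shift=28 [end]
Varint 1: bytes[0:4] = A8 E5 E5 0E -> value 31027880 (4 byte(s))
  byte[4]=0xE4 cont=1 payload=0x64=100: acc |= 100<<0 -> acc=100 shift=7
  byte[5]=0x60 cont=0 payload=0x60=96: acc |= 96<<7 -> acc=12388 shift=14 [end]
Varint 2: bytes[4:6] = E4 60 -> value 12388 (2 byte(s))
  byte[6]=0xAE cont=1 payload=0x2E=46: acc |= 46<<0 -> acc=46 shift=7
  byte[7]=0x5F cont=0 payload=0x5F=95: acc |= 95<<7 -> acc=12206 shift=14 [end]
Varint 3: bytes[6:8] = AE 5F -> value 12206 (2 byte(s))
  byte[8]=0xC0 cont=1 payload=0x40=64: acc |= 64<<0 -> acc=64 shift=7
  byte[9]=0x87 cont=1 payload=0x07=7: acc |= 7<<7 -> acc=960 shift=14
  byte[10]=0x4D cont=0 payload=0x4D=77: acc |= 77<<14 -> acc=1262528 shift=21 [end]
Varint 4: bytes[8:11] = C0 87 4D -> value 1262528 (3 byte(s))
  byte[11]=0x1F cont=0 payload=0x1F=31: acc |= 31<<0 -> acc=31 shift=7 [end]
Varint 5: bytes[11:12] = 1F -> value 31 (1 byte(s))

Answer: 8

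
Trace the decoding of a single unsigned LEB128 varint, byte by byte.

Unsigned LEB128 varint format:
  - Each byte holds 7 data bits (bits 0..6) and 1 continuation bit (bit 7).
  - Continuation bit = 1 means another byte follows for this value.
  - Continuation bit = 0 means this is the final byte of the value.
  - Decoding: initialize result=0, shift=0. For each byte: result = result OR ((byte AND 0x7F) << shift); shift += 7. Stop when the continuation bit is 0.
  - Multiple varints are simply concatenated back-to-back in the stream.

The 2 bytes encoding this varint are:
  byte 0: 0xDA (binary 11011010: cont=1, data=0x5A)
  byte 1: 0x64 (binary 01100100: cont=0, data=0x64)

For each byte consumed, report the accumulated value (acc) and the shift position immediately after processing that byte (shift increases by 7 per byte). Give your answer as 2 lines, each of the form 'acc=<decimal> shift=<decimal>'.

byte 0=0xDA: payload=0x5A=90, contrib = 90<<0 = 90; acc -> 90, shift -> 7
byte 1=0x64: payload=0x64=100, contrib = 100<<7 = 12800; acc -> 12890, shift -> 14

Answer: acc=90 shift=7
acc=12890 shift=14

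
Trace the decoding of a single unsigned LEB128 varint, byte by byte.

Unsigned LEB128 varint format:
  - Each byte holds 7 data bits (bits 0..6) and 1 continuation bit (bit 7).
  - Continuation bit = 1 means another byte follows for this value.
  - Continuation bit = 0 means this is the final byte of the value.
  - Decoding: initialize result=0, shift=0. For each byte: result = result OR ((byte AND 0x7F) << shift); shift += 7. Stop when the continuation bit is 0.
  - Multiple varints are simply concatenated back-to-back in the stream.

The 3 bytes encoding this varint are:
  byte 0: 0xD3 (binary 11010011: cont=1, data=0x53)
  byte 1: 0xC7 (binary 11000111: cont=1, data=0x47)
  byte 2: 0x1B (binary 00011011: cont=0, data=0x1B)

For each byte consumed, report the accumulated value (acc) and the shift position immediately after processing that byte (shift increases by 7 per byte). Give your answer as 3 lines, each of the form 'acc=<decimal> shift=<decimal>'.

Answer: acc=83 shift=7
acc=9171 shift=14
acc=451539 shift=21

Derivation:
byte 0=0xD3: payload=0x53=83, contrib = 83<<0 = 83; acc -> 83, shift -> 7
byte 1=0xC7: payload=0x47=71, contrib = 71<<7 = 9088; acc -> 9171, shift -> 14
byte 2=0x1B: payload=0x1B=27, contrib = 27<<14 = 442368; acc -> 451539, shift -> 21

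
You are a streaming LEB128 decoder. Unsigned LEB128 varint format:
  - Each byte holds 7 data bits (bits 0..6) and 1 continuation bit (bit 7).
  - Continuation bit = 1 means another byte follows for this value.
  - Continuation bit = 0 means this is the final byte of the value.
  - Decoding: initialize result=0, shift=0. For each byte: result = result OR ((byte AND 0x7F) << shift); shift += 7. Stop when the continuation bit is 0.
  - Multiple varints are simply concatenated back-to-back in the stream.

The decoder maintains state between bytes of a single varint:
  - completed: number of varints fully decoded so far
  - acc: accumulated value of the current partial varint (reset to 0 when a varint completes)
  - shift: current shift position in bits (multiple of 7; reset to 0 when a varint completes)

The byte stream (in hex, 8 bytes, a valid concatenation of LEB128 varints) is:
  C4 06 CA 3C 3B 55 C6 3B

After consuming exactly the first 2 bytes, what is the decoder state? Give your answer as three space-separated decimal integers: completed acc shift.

Answer: 1 0 0

Derivation:
byte[0]=0xC4 cont=1 payload=0x44: acc |= 68<<0 -> completed=0 acc=68 shift=7
byte[1]=0x06 cont=0 payload=0x06: varint #1 complete (value=836); reset -> completed=1 acc=0 shift=0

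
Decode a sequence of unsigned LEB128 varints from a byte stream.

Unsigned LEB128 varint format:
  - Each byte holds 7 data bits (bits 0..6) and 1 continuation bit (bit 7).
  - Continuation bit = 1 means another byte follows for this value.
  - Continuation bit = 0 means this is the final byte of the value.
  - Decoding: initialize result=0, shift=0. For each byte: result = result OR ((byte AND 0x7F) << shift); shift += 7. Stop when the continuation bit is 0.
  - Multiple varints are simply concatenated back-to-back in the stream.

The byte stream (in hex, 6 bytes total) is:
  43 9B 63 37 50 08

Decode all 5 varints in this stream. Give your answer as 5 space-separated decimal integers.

  byte[0]=0x43 cont=0 payload=0x43=67: acc |= 67<<0 -> acc=67 shift=7 [end]
Varint 1: bytes[0:1] = 43 -> value 67 (1 byte(s))
  byte[1]=0x9B cont=1 payload=0x1B=27: acc |= 27<<0 -> acc=27 shift=7
  byte[2]=0x63 cont=0 payload=0x63=99: acc |= 99<<7 -> acc=12699 shift=14 [end]
Varint 2: bytes[1:3] = 9B 63 -> value 12699 (2 byte(s))
  byte[3]=0x37 cont=0 payload=0x37=55: acc |= 55<<0 -> acc=55 shift=7 [end]
Varint 3: bytes[3:4] = 37 -> value 55 (1 byte(s))
  byte[4]=0x50 cont=0 payload=0x50=80: acc |= 80<<0 -> acc=80 shift=7 [end]
Varint 4: bytes[4:5] = 50 -> value 80 (1 byte(s))
  byte[5]=0x08 cont=0 payload=0x08=8: acc |= 8<<0 -> acc=8 shift=7 [end]
Varint 5: bytes[5:6] = 08 -> value 8 (1 byte(s))

Answer: 67 12699 55 80 8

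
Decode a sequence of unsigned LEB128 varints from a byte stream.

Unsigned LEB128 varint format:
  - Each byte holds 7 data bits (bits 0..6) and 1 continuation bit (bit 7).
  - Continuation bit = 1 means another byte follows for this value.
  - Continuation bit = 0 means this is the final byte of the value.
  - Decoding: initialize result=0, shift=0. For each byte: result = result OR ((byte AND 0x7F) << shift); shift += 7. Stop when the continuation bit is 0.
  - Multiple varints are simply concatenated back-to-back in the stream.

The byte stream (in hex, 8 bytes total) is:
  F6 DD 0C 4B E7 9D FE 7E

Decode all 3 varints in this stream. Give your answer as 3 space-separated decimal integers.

  byte[0]=0xF6 cont=1 payload=0x76=118: acc |= 118<<0 -> acc=118 shift=7
  byte[1]=0xDD cont=1 payload=0x5D=93: acc |= 93<<7 -> acc=12022 shift=14
  byte[2]=0x0C cont=0 payload=0x0C=12: acc |= 12<<14 -> acc=208630 shift=21 [end]
Varint 1: bytes[0:3] = F6 DD 0C -> value 208630 (3 byte(s))
  byte[3]=0x4B cont=0 payload=0x4B=75: acc |= 75<<0 -> acc=75 shift=7 [end]
Varint 2: bytes[3:4] = 4B -> value 75 (1 byte(s))
  byte[4]=0xE7 cont=1 payload=0x67=103: acc |= 103<<0 -> acc=103 shift=7
  byte[5]=0x9D cont=1 payload=0x1D=29: acc |= 29<<7 -> acc=3815 shift=14
  byte[6]=0xFE cont=1 payload=0x7E=126: acc |= 126<<14 -> acc=2068199 shift=21
  byte[7]=0x7E cont=0 payload=0x7E=126: acc |= 126<<21 -> acc=266309351 shift=28 [end]
Varint 3: bytes[4:8] = E7 9D FE 7E -> value 266309351 (4 byte(s))

Answer: 208630 75 266309351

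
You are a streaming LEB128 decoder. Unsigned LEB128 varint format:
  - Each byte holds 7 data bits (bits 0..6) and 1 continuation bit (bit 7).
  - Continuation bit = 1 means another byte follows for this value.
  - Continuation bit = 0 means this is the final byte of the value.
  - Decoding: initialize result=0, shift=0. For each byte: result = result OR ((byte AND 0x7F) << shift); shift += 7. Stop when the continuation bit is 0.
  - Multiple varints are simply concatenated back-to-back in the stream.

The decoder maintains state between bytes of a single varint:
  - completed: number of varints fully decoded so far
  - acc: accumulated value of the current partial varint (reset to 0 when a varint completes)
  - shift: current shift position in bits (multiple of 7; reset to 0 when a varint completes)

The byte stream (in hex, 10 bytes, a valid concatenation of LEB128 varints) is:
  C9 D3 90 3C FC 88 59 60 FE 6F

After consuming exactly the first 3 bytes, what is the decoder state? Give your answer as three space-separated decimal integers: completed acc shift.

byte[0]=0xC9 cont=1 payload=0x49: acc |= 73<<0 -> completed=0 acc=73 shift=7
byte[1]=0xD3 cont=1 payload=0x53: acc |= 83<<7 -> completed=0 acc=10697 shift=14
byte[2]=0x90 cont=1 payload=0x10: acc |= 16<<14 -> completed=0 acc=272841 shift=21

Answer: 0 272841 21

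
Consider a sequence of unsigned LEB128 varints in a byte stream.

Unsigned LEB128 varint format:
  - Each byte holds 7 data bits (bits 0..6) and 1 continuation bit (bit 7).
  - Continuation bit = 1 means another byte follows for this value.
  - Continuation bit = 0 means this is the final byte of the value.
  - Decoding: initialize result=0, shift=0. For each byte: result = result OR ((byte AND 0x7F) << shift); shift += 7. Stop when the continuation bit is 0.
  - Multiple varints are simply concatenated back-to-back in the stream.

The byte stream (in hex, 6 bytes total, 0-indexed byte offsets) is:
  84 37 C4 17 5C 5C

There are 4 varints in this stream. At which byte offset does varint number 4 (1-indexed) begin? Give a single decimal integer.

Answer: 5

Derivation:
  byte[0]=0x84 cont=1 payload=0x04=4: acc |= 4<<0 -> acc=4 shift=7
  byte[1]=0x37 cont=0 payload=0x37=55: acc |= 55<<7 -> acc=7044 shift=14 [end]
Varint 1: bytes[0:2] = 84 37 -> value 7044 (2 byte(s))
  byte[2]=0xC4 cont=1 payload=0x44=68: acc |= 68<<0 -> acc=68 shift=7
  byte[3]=0x17 cont=0 payload=0x17=23: acc |= 23<<7 -> acc=3012 shift=14 [end]
Varint 2: bytes[2:4] = C4 17 -> value 3012 (2 byte(s))
  byte[4]=0x5C cont=0 payload=0x5C=92: acc |= 92<<0 -> acc=92 shift=7 [end]
Varint 3: bytes[4:5] = 5C -> value 92 (1 byte(s))
  byte[5]=0x5C cont=0 payload=0x5C=92: acc |= 92<<0 -> acc=92 shift=7 [end]
Varint 4: bytes[5:6] = 5C -> value 92 (1 byte(s))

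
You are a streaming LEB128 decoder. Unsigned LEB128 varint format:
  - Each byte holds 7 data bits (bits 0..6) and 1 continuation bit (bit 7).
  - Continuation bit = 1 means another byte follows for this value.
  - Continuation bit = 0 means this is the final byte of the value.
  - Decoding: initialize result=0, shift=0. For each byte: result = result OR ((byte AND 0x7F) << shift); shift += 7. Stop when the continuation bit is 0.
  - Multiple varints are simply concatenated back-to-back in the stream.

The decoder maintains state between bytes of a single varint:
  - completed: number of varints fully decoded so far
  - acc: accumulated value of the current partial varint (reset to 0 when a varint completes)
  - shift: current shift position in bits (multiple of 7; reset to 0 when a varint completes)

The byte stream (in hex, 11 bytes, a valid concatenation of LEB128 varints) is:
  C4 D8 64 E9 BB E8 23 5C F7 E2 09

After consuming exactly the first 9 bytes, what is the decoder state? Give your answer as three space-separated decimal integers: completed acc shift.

byte[0]=0xC4 cont=1 payload=0x44: acc |= 68<<0 -> completed=0 acc=68 shift=7
byte[1]=0xD8 cont=1 payload=0x58: acc |= 88<<7 -> completed=0 acc=11332 shift=14
byte[2]=0x64 cont=0 payload=0x64: varint #1 complete (value=1649732); reset -> completed=1 acc=0 shift=0
byte[3]=0xE9 cont=1 payload=0x69: acc |= 105<<0 -> completed=1 acc=105 shift=7
byte[4]=0xBB cont=1 payload=0x3B: acc |= 59<<7 -> completed=1 acc=7657 shift=14
byte[5]=0xE8 cont=1 payload=0x68: acc |= 104<<14 -> completed=1 acc=1711593 shift=21
byte[6]=0x23 cont=0 payload=0x23: varint #2 complete (value=75111913); reset -> completed=2 acc=0 shift=0
byte[7]=0x5C cont=0 payload=0x5C: varint #3 complete (value=92); reset -> completed=3 acc=0 shift=0
byte[8]=0xF7 cont=1 payload=0x77: acc |= 119<<0 -> completed=3 acc=119 shift=7

Answer: 3 119 7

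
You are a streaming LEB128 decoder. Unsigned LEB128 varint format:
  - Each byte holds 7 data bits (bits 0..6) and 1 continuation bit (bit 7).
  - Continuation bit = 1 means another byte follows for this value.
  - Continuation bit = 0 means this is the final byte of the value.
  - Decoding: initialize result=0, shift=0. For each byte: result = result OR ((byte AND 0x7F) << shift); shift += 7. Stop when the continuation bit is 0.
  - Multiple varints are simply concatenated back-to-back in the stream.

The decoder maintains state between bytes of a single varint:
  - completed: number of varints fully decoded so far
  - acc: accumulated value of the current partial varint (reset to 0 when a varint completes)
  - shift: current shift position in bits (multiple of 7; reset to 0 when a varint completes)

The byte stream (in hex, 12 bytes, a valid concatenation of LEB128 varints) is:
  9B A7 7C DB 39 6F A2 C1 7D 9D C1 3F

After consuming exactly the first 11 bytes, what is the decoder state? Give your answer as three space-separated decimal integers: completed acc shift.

Answer: 4 8349 14

Derivation:
byte[0]=0x9B cont=1 payload=0x1B: acc |= 27<<0 -> completed=0 acc=27 shift=7
byte[1]=0xA7 cont=1 payload=0x27: acc |= 39<<7 -> completed=0 acc=5019 shift=14
byte[2]=0x7C cont=0 payload=0x7C: varint #1 complete (value=2036635); reset -> completed=1 acc=0 shift=0
byte[3]=0xDB cont=1 payload=0x5B: acc |= 91<<0 -> completed=1 acc=91 shift=7
byte[4]=0x39 cont=0 payload=0x39: varint #2 complete (value=7387); reset -> completed=2 acc=0 shift=0
byte[5]=0x6F cont=0 payload=0x6F: varint #3 complete (value=111); reset -> completed=3 acc=0 shift=0
byte[6]=0xA2 cont=1 payload=0x22: acc |= 34<<0 -> completed=3 acc=34 shift=7
byte[7]=0xC1 cont=1 payload=0x41: acc |= 65<<7 -> completed=3 acc=8354 shift=14
byte[8]=0x7D cont=0 payload=0x7D: varint #4 complete (value=2056354); reset -> completed=4 acc=0 shift=0
byte[9]=0x9D cont=1 payload=0x1D: acc |= 29<<0 -> completed=4 acc=29 shift=7
byte[10]=0xC1 cont=1 payload=0x41: acc |= 65<<7 -> completed=4 acc=8349 shift=14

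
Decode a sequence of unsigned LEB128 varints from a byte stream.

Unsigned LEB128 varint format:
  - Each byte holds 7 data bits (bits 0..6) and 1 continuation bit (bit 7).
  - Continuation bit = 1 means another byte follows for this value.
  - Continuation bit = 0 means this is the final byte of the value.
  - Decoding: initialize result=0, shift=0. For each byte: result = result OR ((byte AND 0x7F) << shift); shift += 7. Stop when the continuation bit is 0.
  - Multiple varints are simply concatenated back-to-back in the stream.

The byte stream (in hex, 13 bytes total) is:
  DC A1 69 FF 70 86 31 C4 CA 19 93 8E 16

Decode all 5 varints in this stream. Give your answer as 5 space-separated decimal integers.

Answer: 1724636 14463 6278 419140 362259

Derivation:
  byte[0]=0xDC cont=1 payload=0x5C=92: acc |= 92<<0 -> acc=92 shift=7
  byte[1]=0xA1 cont=1 payload=0x21=33: acc |= 33<<7 -> acc=4316 shift=14
  byte[2]=0x69 cont=0 payload=0x69=105: acc |= 105<<14 -> acc=1724636 shift=21 [end]
Varint 1: bytes[0:3] = DC A1 69 -> value 1724636 (3 byte(s))
  byte[3]=0xFF cont=1 payload=0x7F=127: acc |= 127<<0 -> acc=127 shift=7
  byte[4]=0x70 cont=0 payload=0x70=112: acc |= 112<<7 -> acc=14463 shift=14 [end]
Varint 2: bytes[3:5] = FF 70 -> value 14463 (2 byte(s))
  byte[5]=0x86 cont=1 payload=0x06=6: acc |= 6<<0 -> acc=6 shift=7
  byte[6]=0x31 cont=0 payload=0x31=49: acc |= 49<<7 -> acc=6278 shift=14 [end]
Varint 3: bytes[5:7] = 86 31 -> value 6278 (2 byte(s))
  byte[7]=0xC4 cont=1 payload=0x44=68: acc |= 68<<0 -> acc=68 shift=7
  byte[8]=0xCA cont=1 payload=0x4A=74: acc |= 74<<7 -> acc=9540 shift=14
  byte[9]=0x19 cont=0 payload=0x19=25: acc |= 25<<14 -> acc=419140 shift=21 [end]
Varint 4: bytes[7:10] = C4 CA 19 -> value 419140 (3 byte(s))
  byte[10]=0x93 cont=1 payload=0x13=19: acc |= 19<<0 -> acc=19 shift=7
  byte[11]=0x8E cont=1 payload=0x0E=14: acc |= 14<<7 -> acc=1811 shift=14
  byte[12]=0x16 cont=0 payload=0x16=22: acc |= 22<<14 -> acc=362259 shift=21 [end]
Varint 5: bytes[10:13] = 93 8E 16 -> value 362259 (3 byte(s))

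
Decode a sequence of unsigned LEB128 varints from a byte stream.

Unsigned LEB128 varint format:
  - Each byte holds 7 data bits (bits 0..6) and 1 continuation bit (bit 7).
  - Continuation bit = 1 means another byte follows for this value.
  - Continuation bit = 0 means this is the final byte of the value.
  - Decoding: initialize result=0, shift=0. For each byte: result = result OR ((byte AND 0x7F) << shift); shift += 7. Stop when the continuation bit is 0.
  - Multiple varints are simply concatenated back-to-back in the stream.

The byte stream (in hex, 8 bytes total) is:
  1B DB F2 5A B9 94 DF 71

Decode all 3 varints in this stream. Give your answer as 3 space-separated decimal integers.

  byte[0]=0x1B cont=0 payload=0x1B=27: acc |= 27<<0 -> acc=27 shift=7 [end]
Varint 1: bytes[0:1] = 1B -> value 27 (1 byte(s))
  byte[1]=0xDB cont=1 payload=0x5B=91: acc |= 91<<0 -> acc=91 shift=7
  byte[2]=0xF2 cont=1 payload=0x72=114: acc |= 114<<7 -> acc=14683 shift=14
  byte[3]=0x5A cont=0 payload=0x5A=90: acc |= 90<<14 -> acc=1489243 shift=21 [end]
Varint 2: bytes[1:4] = DB F2 5A -> value 1489243 (3 byte(s))
  byte[4]=0xB9 cont=1 payload=0x39=57: acc |= 57<<0 -> acc=57 shift=7
  byte[5]=0x94 cont=1 payload=0x14=20: acc |= 20<<7 -> acc=2617 shift=14
  byte[6]=0xDF cont=1 payload=0x5F=95: acc |= 95<<14 -> acc=1559097 shift=21
  byte[7]=0x71 cont=0 payload=0x71=113: acc |= 113<<21 -> acc=238537273 shift=28 [end]
Varint 3: bytes[4:8] = B9 94 DF 71 -> value 238537273 (4 byte(s))

Answer: 27 1489243 238537273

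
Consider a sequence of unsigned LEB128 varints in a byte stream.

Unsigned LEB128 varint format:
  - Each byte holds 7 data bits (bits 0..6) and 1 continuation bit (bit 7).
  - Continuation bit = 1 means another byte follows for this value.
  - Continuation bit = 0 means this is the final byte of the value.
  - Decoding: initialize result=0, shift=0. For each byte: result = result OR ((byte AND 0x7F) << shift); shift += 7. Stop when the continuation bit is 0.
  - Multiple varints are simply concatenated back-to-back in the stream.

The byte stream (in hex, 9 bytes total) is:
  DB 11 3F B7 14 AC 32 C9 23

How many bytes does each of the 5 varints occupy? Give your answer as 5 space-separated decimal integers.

  byte[0]=0xDB cont=1 payload=0x5B=91: acc |= 91<<0 -> acc=91 shift=7
  byte[1]=0x11 cont=0 payload=0x11=17: acc |= 17<<7 -> acc=2267 shift=14 [end]
Varint 1: bytes[0:2] = DB 11 -> value 2267 (2 byte(s))
  byte[2]=0x3F cont=0 payload=0x3F=63: acc |= 63<<0 -> acc=63 shift=7 [end]
Varint 2: bytes[2:3] = 3F -> value 63 (1 byte(s))
  byte[3]=0xB7 cont=1 payload=0x37=55: acc |= 55<<0 -> acc=55 shift=7
  byte[4]=0x14 cont=0 payload=0x14=20: acc |= 20<<7 -> acc=2615 shift=14 [end]
Varint 3: bytes[3:5] = B7 14 -> value 2615 (2 byte(s))
  byte[5]=0xAC cont=1 payload=0x2C=44: acc |= 44<<0 -> acc=44 shift=7
  byte[6]=0x32 cont=0 payload=0x32=50: acc |= 50<<7 -> acc=6444 shift=14 [end]
Varint 4: bytes[5:7] = AC 32 -> value 6444 (2 byte(s))
  byte[7]=0xC9 cont=1 payload=0x49=73: acc |= 73<<0 -> acc=73 shift=7
  byte[8]=0x23 cont=0 payload=0x23=35: acc |= 35<<7 -> acc=4553 shift=14 [end]
Varint 5: bytes[7:9] = C9 23 -> value 4553 (2 byte(s))

Answer: 2 1 2 2 2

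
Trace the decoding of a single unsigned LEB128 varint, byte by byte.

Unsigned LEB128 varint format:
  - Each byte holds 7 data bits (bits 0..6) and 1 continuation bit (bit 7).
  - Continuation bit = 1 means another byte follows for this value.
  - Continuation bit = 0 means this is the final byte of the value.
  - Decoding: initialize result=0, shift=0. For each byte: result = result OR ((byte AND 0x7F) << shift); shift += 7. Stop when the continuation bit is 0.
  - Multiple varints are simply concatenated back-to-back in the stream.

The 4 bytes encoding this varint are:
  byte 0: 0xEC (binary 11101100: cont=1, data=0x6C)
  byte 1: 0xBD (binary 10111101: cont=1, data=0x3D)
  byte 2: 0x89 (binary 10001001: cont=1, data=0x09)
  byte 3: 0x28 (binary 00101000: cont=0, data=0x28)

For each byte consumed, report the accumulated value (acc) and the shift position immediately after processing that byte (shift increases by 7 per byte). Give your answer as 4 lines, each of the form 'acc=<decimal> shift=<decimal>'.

Answer: acc=108 shift=7
acc=7916 shift=14
acc=155372 shift=21
acc=84041452 shift=28

Derivation:
byte 0=0xEC: payload=0x6C=108, contrib = 108<<0 = 108; acc -> 108, shift -> 7
byte 1=0xBD: payload=0x3D=61, contrib = 61<<7 = 7808; acc -> 7916, shift -> 14
byte 2=0x89: payload=0x09=9, contrib = 9<<14 = 147456; acc -> 155372, shift -> 21
byte 3=0x28: payload=0x28=40, contrib = 40<<21 = 83886080; acc -> 84041452, shift -> 28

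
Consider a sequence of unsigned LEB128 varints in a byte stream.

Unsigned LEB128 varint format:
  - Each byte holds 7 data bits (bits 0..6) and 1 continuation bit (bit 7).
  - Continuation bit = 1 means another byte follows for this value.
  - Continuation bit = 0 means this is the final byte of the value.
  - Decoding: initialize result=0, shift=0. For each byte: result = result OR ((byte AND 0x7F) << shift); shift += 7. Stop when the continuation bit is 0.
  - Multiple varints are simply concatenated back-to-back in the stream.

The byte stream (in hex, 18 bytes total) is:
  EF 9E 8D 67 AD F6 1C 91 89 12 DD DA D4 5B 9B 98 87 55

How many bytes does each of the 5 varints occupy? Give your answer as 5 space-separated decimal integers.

Answer: 4 3 3 4 4

Derivation:
  byte[0]=0xEF cont=1 payload=0x6F=111: acc |= 111<<0 -> acc=111 shift=7
  byte[1]=0x9E cont=1 payload=0x1E=30: acc |= 30<<7 -> acc=3951 shift=14
  byte[2]=0x8D cont=1 payload=0x0D=13: acc |= 13<<14 -> acc=216943 shift=21
  byte[3]=0x67 cont=0 payload=0x67=103: acc |= 103<<21 -> acc=216223599 shift=28 [end]
Varint 1: bytes[0:4] = EF 9E 8D 67 -> value 216223599 (4 byte(s))
  byte[4]=0xAD cont=1 payload=0x2D=45: acc |= 45<<0 -> acc=45 shift=7
  byte[5]=0xF6 cont=1 payload=0x76=118: acc |= 118<<7 -> acc=15149 shift=14
  byte[6]=0x1C cont=0 payload=0x1C=28: acc |= 28<<14 -> acc=473901 shift=21 [end]
Varint 2: bytes[4:7] = AD F6 1C -> value 473901 (3 byte(s))
  byte[7]=0x91 cont=1 payload=0x11=17: acc |= 17<<0 -> acc=17 shift=7
  byte[8]=0x89 cont=1 payload=0x09=9: acc |= 9<<7 -> acc=1169 shift=14
  byte[9]=0x12 cont=0 payload=0x12=18: acc |= 18<<14 -> acc=296081 shift=21 [end]
Varint 3: bytes[7:10] = 91 89 12 -> value 296081 (3 byte(s))
  byte[10]=0xDD cont=1 payload=0x5D=93: acc |= 93<<0 -> acc=93 shift=7
  byte[11]=0xDA cont=1 payload=0x5A=90: acc |= 90<<7 -> acc=11613 shift=14
  byte[12]=0xD4 cont=1 payload=0x54=84: acc |= 84<<14 -> acc=1387869 shift=21
  byte[13]=0x5B cont=0 payload=0x5B=91: acc |= 91<<21 -> acc=192228701 shift=28 [end]
Varint 4: bytes[10:14] = DD DA D4 5B -> value 192228701 (4 byte(s))
  byte[14]=0x9B cont=1 payload=0x1B=27: acc |= 27<<0 -> acc=27 shift=7
  byte[15]=0x98 cont=1 payload=0x18=24: acc |= 24<<7 -> acc=3099 shift=14
  byte[16]=0x87 cont=1 payload=0x07=7: acc |= 7<<14 -> acc=117787 shift=21
  byte[17]=0x55 cont=0 payload=0x55=85: acc |= 85<<21 -> acc=178375707 shift=28 [end]
Varint 5: bytes[14:18] = 9B 98 87 55 -> value 178375707 (4 byte(s))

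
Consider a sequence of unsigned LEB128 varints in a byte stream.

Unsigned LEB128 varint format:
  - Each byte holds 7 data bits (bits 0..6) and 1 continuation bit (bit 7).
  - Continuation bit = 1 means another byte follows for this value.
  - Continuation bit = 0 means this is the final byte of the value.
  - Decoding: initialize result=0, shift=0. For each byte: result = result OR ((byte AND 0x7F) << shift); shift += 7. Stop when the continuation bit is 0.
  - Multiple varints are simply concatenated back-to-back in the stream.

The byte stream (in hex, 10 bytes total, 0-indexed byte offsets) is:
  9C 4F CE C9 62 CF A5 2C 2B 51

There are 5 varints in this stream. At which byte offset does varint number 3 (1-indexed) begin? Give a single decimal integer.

  byte[0]=0x9C cont=1 payload=0x1C=28: acc |= 28<<0 -> acc=28 shift=7
  byte[1]=0x4F cont=0 payload=0x4F=79: acc |= 79<<7 -> acc=10140 shift=14 [end]
Varint 1: bytes[0:2] = 9C 4F -> value 10140 (2 byte(s))
  byte[2]=0xCE cont=1 payload=0x4E=78: acc |= 78<<0 -> acc=78 shift=7
  byte[3]=0xC9 cont=1 payload=0x49=73: acc |= 73<<7 -> acc=9422 shift=14
  byte[4]=0x62 cont=0 payload=0x62=98: acc |= 98<<14 -> acc=1615054 shift=21 [end]
Varint 2: bytes[2:5] = CE C9 62 -> value 1615054 (3 byte(s))
  byte[5]=0xCF cont=1 payload=0x4F=79: acc |= 79<<0 -> acc=79 shift=7
  byte[6]=0xA5 cont=1 payload=0x25=37: acc |= 37<<7 -> acc=4815 shift=14
  byte[7]=0x2C cont=0 payload=0x2C=44: acc |= 44<<14 -> acc=725711 shift=21 [end]
Varint 3: bytes[5:8] = CF A5 2C -> value 725711 (3 byte(s))
  byte[8]=0x2B cont=0 payload=0x2B=43: acc |= 43<<0 -> acc=43 shift=7 [end]
Varint 4: bytes[8:9] = 2B -> value 43 (1 byte(s))
  byte[9]=0x51 cont=0 payload=0x51=81: acc |= 81<<0 -> acc=81 shift=7 [end]
Varint 5: bytes[9:10] = 51 -> value 81 (1 byte(s))

Answer: 5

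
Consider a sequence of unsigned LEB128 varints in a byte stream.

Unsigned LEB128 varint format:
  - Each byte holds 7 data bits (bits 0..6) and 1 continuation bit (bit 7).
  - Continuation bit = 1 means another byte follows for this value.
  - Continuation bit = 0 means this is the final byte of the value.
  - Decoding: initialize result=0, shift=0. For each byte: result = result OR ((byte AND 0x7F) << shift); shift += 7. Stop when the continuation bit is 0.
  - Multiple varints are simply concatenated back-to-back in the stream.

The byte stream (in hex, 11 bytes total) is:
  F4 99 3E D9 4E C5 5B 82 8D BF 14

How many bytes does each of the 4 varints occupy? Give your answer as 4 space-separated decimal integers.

  byte[0]=0xF4 cont=1 payload=0x74=116: acc |= 116<<0 -> acc=116 shift=7
  byte[1]=0x99 cont=1 payload=0x19=25: acc |= 25<<7 -> acc=3316 shift=14
  byte[2]=0x3E cont=0 payload=0x3E=62: acc |= 62<<14 -> acc=1019124 shift=21 [end]
Varint 1: bytes[0:3] = F4 99 3E -> value 1019124 (3 byte(s))
  byte[3]=0xD9 cont=1 payload=0x59=89: acc |= 89<<0 -> acc=89 shift=7
  byte[4]=0x4E cont=0 payload=0x4E=78: acc |= 78<<7 -> acc=10073 shift=14 [end]
Varint 2: bytes[3:5] = D9 4E -> value 10073 (2 byte(s))
  byte[5]=0xC5 cont=1 payload=0x45=69: acc |= 69<<0 -> acc=69 shift=7
  byte[6]=0x5B cont=0 payload=0x5B=91: acc |= 91<<7 -> acc=11717 shift=14 [end]
Varint 3: bytes[5:7] = C5 5B -> value 11717 (2 byte(s))
  byte[7]=0x82 cont=1 payload=0x02=2: acc |= 2<<0 -> acc=2 shift=7
  byte[8]=0x8D cont=1 payload=0x0D=13: acc |= 13<<7 -> acc=1666 shift=14
  byte[9]=0xBF cont=1 payload=0x3F=63: acc |= 63<<14 -> acc=1033858 shift=21
  byte[10]=0x14 cont=0 payload=0x14=20: acc |= 20<<21 -> acc=42976898 shift=28 [end]
Varint 4: bytes[7:11] = 82 8D BF 14 -> value 42976898 (4 byte(s))

Answer: 3 2 2 4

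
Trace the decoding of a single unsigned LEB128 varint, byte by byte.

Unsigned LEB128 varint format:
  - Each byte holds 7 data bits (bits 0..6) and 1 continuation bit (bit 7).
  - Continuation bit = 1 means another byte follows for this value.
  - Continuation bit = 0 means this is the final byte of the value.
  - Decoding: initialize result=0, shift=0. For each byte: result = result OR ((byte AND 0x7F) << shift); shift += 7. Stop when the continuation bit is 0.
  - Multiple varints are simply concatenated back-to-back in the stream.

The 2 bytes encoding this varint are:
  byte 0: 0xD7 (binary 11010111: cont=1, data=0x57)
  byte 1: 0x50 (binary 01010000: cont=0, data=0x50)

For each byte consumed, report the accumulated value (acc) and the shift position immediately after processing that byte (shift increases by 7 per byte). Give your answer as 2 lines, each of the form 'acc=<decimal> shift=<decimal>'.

byte 0=0xD7: payload=0x57=87, contrib = 87<<0 = 87; acc -> 87, shift -> 7
byte 1=0x50: payload=0x50=80, contrib = 80<<7 = 10240; acc -> 10327, shift -> 14

Answer: acc=87 shift=7
acc=10327 shift=14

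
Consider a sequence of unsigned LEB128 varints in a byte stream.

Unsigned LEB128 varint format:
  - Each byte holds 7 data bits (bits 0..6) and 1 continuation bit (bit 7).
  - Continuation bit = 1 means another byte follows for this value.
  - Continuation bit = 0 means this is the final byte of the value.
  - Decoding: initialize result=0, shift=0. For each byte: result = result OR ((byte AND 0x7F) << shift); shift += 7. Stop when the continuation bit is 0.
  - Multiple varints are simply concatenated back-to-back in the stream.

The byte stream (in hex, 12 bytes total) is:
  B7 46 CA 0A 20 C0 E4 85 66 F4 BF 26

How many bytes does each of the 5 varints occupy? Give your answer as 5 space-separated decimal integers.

Answer: 2 2 1 4 3

Derivation:
  byte[0]=0xB7 cont=1 payload=0x37=55: acc |= 55<<0 -> acc=55 shift=7
  byte[1]=0x46 cont=0 payload=0x46=70: acc |= 70<<7 -> acc=9015 shift=14 [end]
Varint 1: bytes[0:2] = B7 46 -> value 9015 (2 byte(s))
  byte[2]=0xCA cont=1 payload=0x4A=74: acc |= 74<<0 -> acc=74 shift=7
  byte[3]=0x0A cont=0 payload=0x0A=10: acc |= 10<<7 -> acc=1354 shift=14 [end]
Varint 2: bytes[2:4] = CA 0A -> value 1354 (2 byte(s))
  byte[4]=0x20 cont=0 payload=0x20=32: acc |= 32<<0 -> acc=32 shift=7 [end]
Varint 3: bytes[4:5] = 20 -> value 32 (1 byte(s))
  byte[5]=0xC0 cont=1 payload=0x40=64: acc |= 64<<0 -> acc=64 shift=7
  byte[6]=0xE4 cont=1 payload=0x64=100: acc |= 100<<7 -> acc=12864 shift=14
  byte[7]=0x85 cont=1 payload=0x05=5: acc |= 5<<14 -> acc=94784 shift=21
  byte[8]=0x66 cont=0 payload=0x66=102: acc |= 102<<21 -> acc=214004288 shift=28 [end]
Varint 4: bytes[5:9] = C0 E4 85 66 -> value 214004288 (4 byte(s))
  byte[9]=0xF4 cont=1 payload=0x74=116: acc |= 116<<0 -> acc=116 shift=7
  byte[10]=0xBF cont=1 payload=0x3F=63: acc |= 63<<7 -> acc=8180 shift=14
  byte[11]=0x26 cont=0 payload=0x26=38: acc |= 38<<14 -> acc=630772 shift=21 [end]
Varint 5: bytes[9:12] = F4 BF 26 -> value 630772 (3 byte(s))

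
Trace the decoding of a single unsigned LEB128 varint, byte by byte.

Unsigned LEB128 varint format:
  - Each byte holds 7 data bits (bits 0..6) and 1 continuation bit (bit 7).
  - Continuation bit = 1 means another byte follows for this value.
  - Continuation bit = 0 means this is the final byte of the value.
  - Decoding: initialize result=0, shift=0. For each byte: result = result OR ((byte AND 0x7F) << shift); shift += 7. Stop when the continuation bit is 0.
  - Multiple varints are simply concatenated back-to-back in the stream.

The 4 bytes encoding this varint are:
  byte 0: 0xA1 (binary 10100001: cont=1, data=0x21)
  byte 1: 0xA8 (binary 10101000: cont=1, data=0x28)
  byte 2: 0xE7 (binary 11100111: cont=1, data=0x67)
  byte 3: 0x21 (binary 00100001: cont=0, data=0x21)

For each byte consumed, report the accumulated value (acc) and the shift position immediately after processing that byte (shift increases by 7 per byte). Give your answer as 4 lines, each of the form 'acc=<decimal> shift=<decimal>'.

Answer: acc=33 shift=7
acc=5153 shift=14
acc=1692705 shift=21
acc=70898721 shift=28

Derivation:
byte 0=0xA1: payload=0x21=33, contrib = 33<<0 = 33; acc -> 33, shift -> 7
byte 1=0xA8: payload=0x28=40, contrib = 40<<7 = 5120; acc -> 5153, shift -> 14
byte 2=0xE7: payload=0x67=103, contrib = 103<<14 = 1687552; acc -> 1692705, shift -> 21
byte 3=0x21: payload=0x21=33, contrib = 33<<21 = 69206016; acc -> 70898721, shift -> 28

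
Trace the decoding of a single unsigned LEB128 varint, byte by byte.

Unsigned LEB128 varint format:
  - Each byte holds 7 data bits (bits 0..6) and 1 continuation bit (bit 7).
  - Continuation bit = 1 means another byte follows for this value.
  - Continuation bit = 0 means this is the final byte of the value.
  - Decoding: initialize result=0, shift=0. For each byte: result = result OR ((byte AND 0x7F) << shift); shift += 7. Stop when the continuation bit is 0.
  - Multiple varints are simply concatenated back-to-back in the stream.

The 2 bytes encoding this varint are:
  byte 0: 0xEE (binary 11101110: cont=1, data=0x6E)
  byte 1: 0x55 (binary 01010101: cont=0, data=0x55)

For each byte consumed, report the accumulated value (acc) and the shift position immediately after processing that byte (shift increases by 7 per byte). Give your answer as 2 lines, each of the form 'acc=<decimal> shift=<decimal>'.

Answer: acc=110 shift=7
acc=10990 shift=14

Derivation:
byte 0=0xEE: payload=0x6E=110, contrib = 110<<0 = 110; acc -> 110, shift -> 7
byte 1=0x55: payload=0x55=85, contrib = 85<<7 = 10880; acc -> 10990, shift -> 14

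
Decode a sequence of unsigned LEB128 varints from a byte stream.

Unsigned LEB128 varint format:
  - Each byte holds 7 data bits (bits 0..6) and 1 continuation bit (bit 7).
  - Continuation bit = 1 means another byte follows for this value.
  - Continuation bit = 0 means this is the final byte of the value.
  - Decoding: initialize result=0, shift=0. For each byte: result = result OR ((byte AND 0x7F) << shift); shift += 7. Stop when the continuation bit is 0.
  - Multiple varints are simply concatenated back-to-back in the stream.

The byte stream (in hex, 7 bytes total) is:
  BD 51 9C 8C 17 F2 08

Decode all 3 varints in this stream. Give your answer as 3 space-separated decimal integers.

Answer: 10429 378396 1138

Derivation:
  byte[0]=0xBD cont=1 payload=0x3D=61: acc |= 61<<0 -> acc=61 shift=7
  byte[1]=0x51 cont=0 payload=0x51=81: acc |= 81<<7 -> acc=10429 shift=14 [end]
Varint 1: bytes[0:2] = BD 51 -> value 10429 (2 byte(s))
  byte[2]=0x9C cont=1 payload=0x1C=28: acc |= 28<<0 -> acc=28 shift=7
  byte[3]=0x8C cont=1 payload=0x0C=12: acc |= 12<<7 -> acc=1564 shift=14
  byte[4]=0x17 cont=0 payload=0x17=23: acc |= 23<<14 -> acc=378396 shift=21 [end]
Varint 2: bytes[2:5] = 9C 8C 17 -> value 378396 (3 byte(s))
  byte[5]=0xF2 cont=1 payload=0x72=114: acc |= 114<<0 -> acc=114 shift=7
  byte[6]=0x08 cont=0 payload=0x08=8: acc |= 8<<7 -> acc=1138 shift=14 [end]
Varint 3: bytes[5:7] = F2 08 -> value 1138 (2 byte(s))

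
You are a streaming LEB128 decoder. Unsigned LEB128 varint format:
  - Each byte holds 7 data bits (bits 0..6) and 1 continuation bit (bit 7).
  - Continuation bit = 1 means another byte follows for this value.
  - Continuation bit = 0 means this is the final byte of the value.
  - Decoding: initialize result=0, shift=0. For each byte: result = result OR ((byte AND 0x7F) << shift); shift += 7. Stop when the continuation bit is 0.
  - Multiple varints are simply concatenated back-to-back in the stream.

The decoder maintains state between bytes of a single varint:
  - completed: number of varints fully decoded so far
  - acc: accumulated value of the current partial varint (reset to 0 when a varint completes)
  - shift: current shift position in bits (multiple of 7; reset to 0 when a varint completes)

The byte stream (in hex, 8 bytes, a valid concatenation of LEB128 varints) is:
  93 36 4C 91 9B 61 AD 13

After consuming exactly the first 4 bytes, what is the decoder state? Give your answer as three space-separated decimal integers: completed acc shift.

Answer: 2 17 7

Derivation:
byte[0]=0x93 cont=1 payload=0x13: acc |= 19<<0 -> completed=0 acc=19 shift=7
byte[1]=0x36 cont=0 payload=0x36: varint #1 complete (value=6931); reset -> completed=1 acc=0 shift=0
byte[2]=0x4C cont=0 payload=0x4C: varint #2 complete (value=76); reset -> completed=2 acc=0 shift=0
byte[3]=0x91 cont=1 payload=0x11: acc |= 17<<0 -> completed=2 acc=17 shift=7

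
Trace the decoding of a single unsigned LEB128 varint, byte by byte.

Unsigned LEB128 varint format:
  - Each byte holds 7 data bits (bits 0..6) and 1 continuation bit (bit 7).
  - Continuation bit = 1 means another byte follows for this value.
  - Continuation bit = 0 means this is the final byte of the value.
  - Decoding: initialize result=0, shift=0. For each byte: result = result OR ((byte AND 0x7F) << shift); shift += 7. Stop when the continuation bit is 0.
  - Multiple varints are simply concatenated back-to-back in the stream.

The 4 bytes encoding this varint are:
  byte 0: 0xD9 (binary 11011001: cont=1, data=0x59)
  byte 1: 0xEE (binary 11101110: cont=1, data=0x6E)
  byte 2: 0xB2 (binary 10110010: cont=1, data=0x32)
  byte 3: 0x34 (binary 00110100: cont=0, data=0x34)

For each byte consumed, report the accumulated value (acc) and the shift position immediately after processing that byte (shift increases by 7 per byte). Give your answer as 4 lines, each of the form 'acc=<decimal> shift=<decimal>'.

byte 0=0xD9: payload=0x59=89, contrib = 89<<0 = 89; acc -> 89, shift -> 7
byte 1=0xEE: payload=0x6E=110, contrib = 110<<7 = 14080; acc -> 14169, shift -> 14
byte 2=0xB2: payload=0x32=50, contrib = 50<<14 = 819200; acc -> 833369, shift -> 21
byte 3=0x34: payload=0x34=52, contrib = 52<<21 = 109051904; acc -> 109885273, shift -> 28

Answer: acc=89 shift=7
acc=14169 shift=14
acc=833369 shift=21
acc=109885273 shift=28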